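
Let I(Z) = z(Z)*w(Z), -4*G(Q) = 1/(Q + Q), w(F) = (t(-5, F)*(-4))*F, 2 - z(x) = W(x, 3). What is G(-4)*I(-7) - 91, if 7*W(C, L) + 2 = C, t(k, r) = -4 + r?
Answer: -981/8 ≈ -122.63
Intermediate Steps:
W(C, L) = -2/7 + C/7
z(x) = 16/7 - x/7 (z(x) = 2 - (-2/7 + x/7) = 2 + (2/7 - x/7) = 16/7 - x/7)
w(F) = F*(16 - 4*F) (w(F) = ((-4 + F)*(-4))*F = (16 - 4*F)*F = F*(16 - 4*F))
G(Q) = -1/(8*Q) (G(Q) = -1/(4*(Q + Q)) = -1/(2*Q)/4 = -1/(8*Q))
I(Z) = 4*Z*(4 - Z)*(16/7 - Z/7) (I(Z) = (16/7 - Z/7)*(4*Z*(4 - Z)) = 4*Z*(4 - Z)*(16/7 - Z/7))
G(-4)*I(-7) - 91 = (-1/8/(-4))*((4/7)*(-7)*(-16 - 7)*(-4 - 7)) - 91 = (-1/8*(-1/4))*((4/7)*(-7)*(-23)*(-11)) - 91 = (1/32)*(-1012) - 91 = -253/8 - 91 = -981/8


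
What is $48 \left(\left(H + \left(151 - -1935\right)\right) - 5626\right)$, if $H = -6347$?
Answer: $-474576$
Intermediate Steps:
$48 \left(\left(H + \left(151 - -1935\right)\right) - 5626\right) = 48 \left(\left(-6347 + \left(151 - -1935\right)\right) - 5626\right) = 48 \left(\left(-6347 + \left(151 + 1935\right)\right) - 5626\right) = 48 \left(\left(-6347 + 2086\right) - 5626\right) = 48 \left(-4261 - 5626\right) = 48 \left(-9887\right) = -474576$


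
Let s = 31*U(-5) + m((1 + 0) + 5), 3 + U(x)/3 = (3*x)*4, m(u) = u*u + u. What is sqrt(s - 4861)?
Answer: I*sqrt(10678) ≈ 103.33*I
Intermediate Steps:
m(u) = u + u**2 (m(u) = u**2 + u = u + u**2)
U(x) = -9 + 36*x (U(x) = -9 + 3*((3*x)*4) = -9 + 3*(12*x) = -9 + 36*x)
s = -5817 (s = 31*(-9 + 36*(-5)) + ((1 + 0) + 5)*(1 + ((1 + 0) + 5)) = 31*(-9 - 180) + (1 + 5)*(1 + (1 + 5)) = 31*(-189) + 6*(1 + 6) = -5859 + 6*7 = -5859 + 42 = -5817)
sqrt(s - 4861) = sqrt(-5817 - 4861) = sqrt(-10678) = I*sqrt(10678)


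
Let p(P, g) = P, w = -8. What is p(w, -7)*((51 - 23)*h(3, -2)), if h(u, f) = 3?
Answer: -672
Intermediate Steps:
p(w, -7)*((51 - 23)*h(3, -2)) = -8*(51 - 23)*3 = -224*3 = -8*84 = -672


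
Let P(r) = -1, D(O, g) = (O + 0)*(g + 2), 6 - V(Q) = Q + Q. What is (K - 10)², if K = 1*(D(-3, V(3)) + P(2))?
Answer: 289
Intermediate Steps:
V(Q) = 6 - 2*Q (V(Q) = 6 - (Q + Q) = 6 - 2*Q)
D(O, g) = O*(2 + g)
K = -7 (K = 1*(-3*(2 + (6 - 2*3)) - 1) = 1*(-3*(2 + (6 - 6)) - 1) = 1*(-3*(2 + 0) - 1) = 1*(-3*2 - 1) = 1*(-6 - 1) = 1*(-7) = -7)
(K - 10)² = (-7 - 10)² = (-17)² = 289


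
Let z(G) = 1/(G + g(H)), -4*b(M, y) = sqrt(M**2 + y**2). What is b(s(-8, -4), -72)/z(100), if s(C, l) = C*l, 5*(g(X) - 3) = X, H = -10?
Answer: -202*sqrt(97) ≈ -1989.5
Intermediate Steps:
g(X) = 3 + X/5
b(M, y) = -sqrt(M**2 + y**2)/4
z(G) = 1/(1 + G) (z(G) = 1/(G + (3 + (1/5)*(-10))) = 1/(G + (3 - 2)) = 1/(G + 1) = 1/(1 + G))
b(s(-8, -4), -72)/z(100) = (-sqrt((-8*(-4))**2 + (-72)**2)/4)/(1/(1 + 100)) = (-sqrt(32**2 + 5184)/4)/(1/101) = (-sqrt(1024 + 5184)/4)/(1/101) = -2*sqrt(97)*101 = -202*sqrt(97)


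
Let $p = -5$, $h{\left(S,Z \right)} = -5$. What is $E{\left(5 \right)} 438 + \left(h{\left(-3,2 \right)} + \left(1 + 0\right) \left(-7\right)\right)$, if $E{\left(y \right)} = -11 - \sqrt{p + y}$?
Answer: $-4830$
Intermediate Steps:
$E{\left(y \right)} = -11 - \sqrt{-5 + y}$
$E{\left(5 \right)} 438 + \left(h{\left(-3,2 \right)} + \left(1 + 0\right) \left(-7\right)\right) = \left(-11 - \sqrt{-5 + 5}\right) 438 + \left(-5 + \left(1 + 0\right) \left(-7\right)\right) = \left(-11 - \sqrt{0}\right) 438 + \left(-5 + 1 \left(-7\right)\right) = \left(-11 - 0\right) 438 - 12 = \left(-11 + 0\right) 438 - 12 = \left(-11\right) 438 - 12 = -4818 - 12 = -4830$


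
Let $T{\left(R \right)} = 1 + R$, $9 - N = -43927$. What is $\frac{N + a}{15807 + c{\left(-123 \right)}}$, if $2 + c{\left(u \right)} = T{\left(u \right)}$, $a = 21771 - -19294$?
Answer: $\frac{85001}{15683} \approx 5.4199$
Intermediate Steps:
$a = 41065$ ($a = 21771 + 19294 = 41065$)
$N = 43936$ ($N = 9 - -43927 = 9 + 43927 = 43936$)
$c{\left(u \right)} = -1 + u$ ($c{\left(u \right)} = -2 + \left(1 + u\right) = -1 + u$)
$\frac{N + a}{15807 + c{\left(-123 \right)}} = \frac{43936 + 41065}{15807 - 124} = \frac{85001}{15807 - 124} = \frac{85001}{15683}$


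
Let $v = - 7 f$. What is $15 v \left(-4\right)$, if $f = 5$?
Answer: $2100$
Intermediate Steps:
$v = -35$ ($v = \left(-7\right) 5 = -35$)
$15 v \left(-4\right) = 15 \left(-35\right) \left(-4\right) = \left(-525\right) \left(-4\right) = 2100$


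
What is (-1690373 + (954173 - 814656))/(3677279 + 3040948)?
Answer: -516952/2239409 ≈ -0.23084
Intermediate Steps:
(-1690373 + (954173 - 814656))/(3677279 + 3040948) = (-1690373 + 139517)/6718227 = -1550856*1/6718227 = -516952/2239409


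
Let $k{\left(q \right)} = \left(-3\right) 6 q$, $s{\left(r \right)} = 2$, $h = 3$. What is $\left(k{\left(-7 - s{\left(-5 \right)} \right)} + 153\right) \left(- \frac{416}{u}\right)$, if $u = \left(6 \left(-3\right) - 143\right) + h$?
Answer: $\frac{65520}{79} \approx 829.37$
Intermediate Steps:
$u = -158$ ($u = \left(6 \left(-3\right) - 143\right) + 3 = \left(-18 - 143\right) + 3 = -161 + 3 = -158$)
$k{\left(q \right)} = - 18 q$
$\left(k{\left(-7 - s{\left(-5 \right)} \right)} + 153\right) \left(- \frac{416}{u}\right) = \left(- 18 \left(-7 - 2\right) + 153\right) \left(- \frac{416}{-158}\right) = \left(- 18 \left(-7 - 2\right) + 153\right) \left(\left(-416\right) \left(- \frac{1}{158}\right)\right) = \left(\left(-18\right) \left(-9\right) + 153\right) \frac{208}{79} = \left(162 + 153\right) \frac{208}{79} = 315 \cdot \frac{208}{79} = \frac{65520}{79}$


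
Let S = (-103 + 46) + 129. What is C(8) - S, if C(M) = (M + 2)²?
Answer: 28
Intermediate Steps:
C(M) = (2 + M)²
S = 72 (S = -57 + 129 = 72)
C(8) - S = (2 + 8)² - 1*72 = 10² - 72 = 100 - 72 = 28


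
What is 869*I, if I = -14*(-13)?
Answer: 158158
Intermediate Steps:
I = 182
869*I = 869*182 = 158158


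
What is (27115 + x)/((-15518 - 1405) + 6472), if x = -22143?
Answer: -4972/10451 ≈ -0.47574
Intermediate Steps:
(27115 + x)/((-15518 - 1405) + 6472) = (27115 - 22143)/((-15518 - 1405) + 6472) = 4972/(-16923 + 6472) = 4972/(-10451) = 4972*(-1/10451) = -4972/10451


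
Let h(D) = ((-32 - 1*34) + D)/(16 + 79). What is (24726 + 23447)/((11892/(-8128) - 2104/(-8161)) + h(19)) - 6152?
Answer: -92368028348008/2678204019 ≈ -34489.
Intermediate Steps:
h(D) = -66/95 + D/95 (h(D) = ((-32 - 34) + D)/95 = (-66 + D)*(1/95) = -66/95 + D/95)
(24726 + 23447)/((11892/(-8128) - 2104/(-8161)) + h(19)) - 6152 = (24726 + 23447)/((11892/(-8128) - 2104/(-8161)) + (-66/95 + (1/95)*19)) - 6152 = 48173/((11892*(-1/8128) - 2104*(-1/8161)) + (-66/95 + ⅕)) - 6152 = 48173/((-2973/2032 + 2104/8161) - 47/95) - 6152 = 48173/(-19987325/16583152 - 47/95) - 6152 = 48173/(-2678204019/1575399440) - 6152 = 48173*(-1575399440/2678204019) - 6152 = -75891717223120/2678204019 - 6152 = -92368028348008/2678204019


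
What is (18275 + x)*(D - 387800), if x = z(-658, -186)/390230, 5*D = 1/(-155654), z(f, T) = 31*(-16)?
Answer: -1076182952992062688377/151852151050 ≈ -7.0870e+9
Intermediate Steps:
z(f, T) = -496
D = -1/778270 (D = (1/5)/(-155654) = (1/5)*(-1/155654) = -1/778270 ≈ -1.2849e-6)
x = -248/195115 (x = -496/390230 = -496*1/390230 = -248/195115 ≈ -0.0012710)
(18275 + x)*(D - 387800) = (18275 - 248/195115)*(-1/778270 - 387800) = (3565726377/195115)*(-301813106001/778270) = -1076182952992062688377/151852151050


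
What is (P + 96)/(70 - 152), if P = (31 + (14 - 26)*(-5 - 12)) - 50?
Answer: -281/82 ≈ -3.4268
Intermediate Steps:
P = 185 (P = (31 - 12*(-17)) - 50 = (31 + 204) - 50 = 235 - 50 = 185)
(P + 96)/(70 - 152) = (185 + 96)/(70 - 152) = 281/(-82) = 281*(-1/82) = -281/82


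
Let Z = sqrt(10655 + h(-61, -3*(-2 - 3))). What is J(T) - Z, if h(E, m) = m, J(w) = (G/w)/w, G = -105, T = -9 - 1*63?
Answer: -35/1728 - sqrt(10670) ≈ -103.32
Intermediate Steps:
T = -72 (T = -9 - 63 = -72)
J(w) = -105/w**2 (J(w) = (-105/w)/w = -105/w**2)
Z = sqrt(10670) (Z = sqrt(10655 - 3*(-2 - 3)) = sqrt(10655 - 3*(-5)) = sqrt(10655 + 15) = sqrt(10670) ≈ 103.30)
J(T) - Z = -105/(-72)**2 - sqrt(10670) = -105*1/5184 - sqrt(10670) = -35/1728 - sqrt(10670)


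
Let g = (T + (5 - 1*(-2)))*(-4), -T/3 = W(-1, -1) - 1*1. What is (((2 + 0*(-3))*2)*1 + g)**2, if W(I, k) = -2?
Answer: 3600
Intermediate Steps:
T = 9 (T = -3*(-2 - 1*1) = -3*(-2 - 1) = -3*(-3) = 9)
g = -64 (g = (9 + (5 - 1*(-2)))*(-4) = (9 + (5 + 2))*(-4) = (9 + 7)*(-4) = 16*(-4) = -64)
(((2 + 0*(-3))*2)*1 + g)**2 = (((2 + 0*(-3))*2)*1 - 64)**2 = (((2 + 0)*2)*1 - 64)**2 = ((2*2)*1 - 64)**2 = (4*1 - 64)**2 = (4 - 64)**2 = (-60)**2 = 3600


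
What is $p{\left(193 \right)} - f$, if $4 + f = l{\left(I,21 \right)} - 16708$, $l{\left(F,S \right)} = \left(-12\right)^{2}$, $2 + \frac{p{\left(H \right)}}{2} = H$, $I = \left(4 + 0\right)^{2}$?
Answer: $16950$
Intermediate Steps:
$I = 16$ ($I = 4^{2} = 16$)
$p{\left(H \right)} = -4 + 2 H$
$l{\left(F,S \right)} = 144$
$f = -16568$ ($f = -4 + \left(144 - 16708\right) = -4 - 16564 = -16568$)
$p{\left(193 \right)} - f = \left(-4 + 2 \cdot 193\right) - -16568 = \left(-4 + 386\right) + 16568 = 382 + 16568 = 16950$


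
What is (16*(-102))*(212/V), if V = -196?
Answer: 86496/49 ≈ 1765.2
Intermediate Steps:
(16*(-102))*(212/V) = (16*(-102))*(212/(-196)) = -345984*(-1)/196 = -1632*(-53/49) = 86496/49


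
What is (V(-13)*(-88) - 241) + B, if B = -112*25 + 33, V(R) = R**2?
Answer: -17880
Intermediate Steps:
B = -2767 (B = -2800 + 33 = -2767)
(V(-13)*(-88) - 241) + B = ((-13)**2*(-88) - 241) - 2767 = (169*(-88) - 241) - 2767 = (-14872 - 241) - 2767 = -15113 - 2767 = -17880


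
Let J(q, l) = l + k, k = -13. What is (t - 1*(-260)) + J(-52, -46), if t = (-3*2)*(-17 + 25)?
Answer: 153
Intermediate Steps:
J(q, l) = -13 + l (J(q, l) = l - 13 = -13 + l)
t = -48 (t = -6*8 = -48)
(t - 1*(-260)) + J(-52, -46) = (-48 - 1*(-260)) + (-13 - 46) = (-48 + 260) - 59 = 212 - 59 = 153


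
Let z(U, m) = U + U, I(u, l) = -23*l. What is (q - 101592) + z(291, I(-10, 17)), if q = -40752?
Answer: -141762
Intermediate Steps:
z(U, m) = 2*U
(q - 101592) + z(291, I(-10, 17)) = (-40752 - 101592) + 2*291 = -142344 + 582 = -141762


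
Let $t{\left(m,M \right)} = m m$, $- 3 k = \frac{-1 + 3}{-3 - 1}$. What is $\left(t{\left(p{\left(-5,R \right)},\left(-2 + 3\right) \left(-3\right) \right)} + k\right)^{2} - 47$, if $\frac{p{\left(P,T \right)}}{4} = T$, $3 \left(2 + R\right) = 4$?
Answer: $\frac{1933}{324} \approx 5.966$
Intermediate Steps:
$R = - \frac{2}{3}$ ($R = -2 + \frac{1}{3} \cdot 4 = -2 + \frac{4}{3} = - \frac{2}{3} \approx -0.66667$)
$p{\left(P,T \right)} = 4 T$
$k = \frac{1}{6}$ ($k = - \frac{\left(-1 + 3\right) \frac{1}{-3 - 1}}{3} = - \frac{2 \frac{1}{-4}}{3} = - \frac{2 \left(- \frac{1}{4}\right)}{3} = \left(- \frac{1}{3}\right) \left(- \frac{1}{2}\right) = \frac{1}{6} \approx 0.16667$)
$t{\left(m,M \right)} = m^{2}$
$\left(t{\left(p{\left(-5,R \right)},\left(-2 + 3\right) \left(-3\right) \right)} + k\right)^{2} - 47 = \left(\left(4 \left(- \frac{2}{3}\right)\right)^{2} + \frac{1}{6}\right)^{2} - 47 = \left(\left(- \frac{8}{3}\right)^{2} + \frac{1}{6}\right)^{2} - 47 = \left(\frac{64}{9} + \frac{1}{6}\right)^{2} - 47 = \left(\frac{131}{18}\right)^{2} - 47 = \frac{17161}{324} - 47 = \frac{1933}{324}$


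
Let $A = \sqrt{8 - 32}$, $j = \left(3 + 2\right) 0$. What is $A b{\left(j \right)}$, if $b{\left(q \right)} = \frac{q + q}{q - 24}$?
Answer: $0$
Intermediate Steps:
$j = 0$ ($j = 5 \cdot 0 = 0$)
$b{\left(q \right)} = \frac{2 q}{-24 + q}$
$A = 2 i \sqrt{6}$ ($A = \sqrt{-24} = 2 i \sqrt{6} \approx 4.899 i$)
$A b{\left(j \right)} = 2 i \sqrt{6} \cdot 2 \cdot 0 \frac{1}{-24 + 0} = 2 i \sqrt{6} \cdot 2 \cdot 0 \frac{1}{-24} = 2 i \sqrt{6} \cdot 2 \cdot 0 \left(- \frac{1}{24}\right) = 2 i \sqrt{6} \cdot 0 = 0$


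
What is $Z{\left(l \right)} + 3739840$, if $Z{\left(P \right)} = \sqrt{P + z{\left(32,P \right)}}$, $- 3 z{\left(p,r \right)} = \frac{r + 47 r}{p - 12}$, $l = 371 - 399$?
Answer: $3739840 + \frac{2 i \sqrt{35}}{5} \approx 3.7398 \cdot 10^{6} + 2.3664 i$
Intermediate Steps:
$l = -28$ ($l = 371 - 399 = -28$)
$z{\left(p,r \right)} = - \frac{16 r}{-12 + p}$ ($z{\left(p,r \right)} = - \frac{\left(r + 47 r\right) \frac{1}{p - 12}}{3} = - \frac{48 r \frac{1}{-12 + p}}{3} = - \frac{16 r}{-12 + p}$)
$Z{\left(P \right)} = \frac{\sqrt{5} \sqrt{P}}{5}$ ($Z{\left(P \right)} = \sqrt{P - \frac{16 P}{-12 + 32}} = \sqrt{P - \frac{16 P}{20}} = \sqrt{P - 16 P \frac{1}{20}} = \sqrt{P - \frac{4 P}{5}} = \sqrt{\frac{P}{5}} = \frac{\sqrt{5} \sqrt{P}}{5}$)
$Z{\left(l \right)} + 3739840 = \frac{\sqrt{5} \sqrt{-28}}{5} + 3739840 = \frac{\sqrt{5} \cdot 2 i \sqrt{7}}{5} + 3739840 = \frac{2 i \sqrt{35}}{5} + 3739840 = 3739840 + \frac{2 i \sqrt{35}}{5}$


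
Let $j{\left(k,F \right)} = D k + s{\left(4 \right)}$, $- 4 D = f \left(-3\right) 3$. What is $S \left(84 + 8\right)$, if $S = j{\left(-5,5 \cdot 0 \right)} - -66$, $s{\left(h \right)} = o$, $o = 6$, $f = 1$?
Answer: $5589$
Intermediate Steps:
$s{\left(h \right)} = 6$
$D = \frac{9}{4}$ ($D = - \frac{1 \left(-3\right) 3}{4} = - \frac{\left(-3\right) 3}{4} = \left(- \frac{1}{4}\right) \left(-9\right) = \frac{9}{4} \approx 2.25$)
$j{\left(k,F \right)} = 6 + \frac{9 k}{4}$ ($j{\left(k,F \right)} = \frac{9 k}{4} + 6 = 6 + \frac{9 k}{4}$)
$S = \frac{243}{4}$ ($S = \left(6 + \frac{9}{4} \left(-5\right)\right) - -66 = \left(6 - \frac{45}{4}\right) + 66 = - \frac{21}{4} + 66 = \frac{243}{4} \approx 60.75$)
$S \left(84 + 8\right) = \frac{243 \left(84 + 8\right)}{4} = \frac{243}{4} \cdot 92 = 5589$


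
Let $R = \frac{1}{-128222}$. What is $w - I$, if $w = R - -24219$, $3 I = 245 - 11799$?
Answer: $\frac{10797702839}{384666} \approx 28070.0$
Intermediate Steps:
$R = - \frac{1}{128222} \approx -7.799 \cdot 10^{-6}$
$I = - \frac{11554}{3}$ ($I = \frac{245 - 11799}{3} = \frac{1}{3} \left(-11554\right) = - \frac{11554}{3} \approx -3851.3$)
$w = \frac{3105408617}{128222}$ ($w = - \frac{1}{128222} - -24219 = - \frac{1}{128222} + 24219 = \frac{3105408617}{128222} \approx 24219.0$)
$w - I = \frac{3105408617}{128222} - - \frac{11554}{3} = \frac{3105408617}{128222} + \frac{11554}{3} = \frac{10797702839}{384666}$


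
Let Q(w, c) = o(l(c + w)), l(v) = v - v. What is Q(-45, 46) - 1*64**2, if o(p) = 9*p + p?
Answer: -4096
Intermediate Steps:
l(v) = 0
o(p) = 10*p
Q(w, c) = 0 (Q(w, c) = 10*0 = 0)
Q(-45, 46) - 1*64**2 = 0 - 1*64**2 = 0 - 1*4096 = 0 - 4096 = -4096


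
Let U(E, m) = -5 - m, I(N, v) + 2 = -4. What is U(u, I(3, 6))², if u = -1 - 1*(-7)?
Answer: 1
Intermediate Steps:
I(N, v) = -6 (I(N, v) = -2 - 4 = -6)
u = 6 (u = -1 + 7 = 6)
U(u, I(3, 6))² = (-5 - 1*(-6))² = (-5 + 6)² = 1² = 1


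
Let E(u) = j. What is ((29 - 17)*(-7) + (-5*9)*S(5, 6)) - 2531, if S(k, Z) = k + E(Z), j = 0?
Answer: -2840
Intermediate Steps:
E(u) = 0
S(k, Z) = k (S(k, Z) = k + 0 = k)
((29 - 17)*(-7) + (-5*9)*S(5, 6)) - 2531 = ((29 - 17)*(-7) - 5*9*5) - 2531 = (12*(-7) - 45*5) - 2531 = (-84 - 225) - 2531 = -309 - 2531 = -2840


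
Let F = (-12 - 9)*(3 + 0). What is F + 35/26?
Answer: -1603/26 ≈ -61.654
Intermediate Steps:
F = -63 (F = -21*3 = -63)
F + 35/26 = -63 + 35/26 = -1603/26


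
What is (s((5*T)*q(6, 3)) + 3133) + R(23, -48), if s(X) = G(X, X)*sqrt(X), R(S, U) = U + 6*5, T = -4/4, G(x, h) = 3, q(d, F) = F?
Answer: 3115 + 3*I*sqrt(15) ≈ 3115.0 + 11.619*I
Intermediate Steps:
T = -1 (T = -4*1/4 = -1)
R(S, U) = 30 + U (R(S, U) = U + 30 = 30 + U)
s(X) = 3*sqrt(X)
(s((5*T)*q(6, 3)) + 3133) + R(23, -48) = (3*sqrt((5*(-1))*3) + 3133) + (30 - 48) = (3*sqrt(-5*3) + 3133) - 18 = (3*sqrt(-15) + 3133) - 18 = (3*(I*sqrt(15)) + 3133) - 18 = (3*I*sqrt(15) + 3133) - 18 = (3133 + 3*I*sqrt(15)) - 18 = 3115 + 3*I*sqrt(15)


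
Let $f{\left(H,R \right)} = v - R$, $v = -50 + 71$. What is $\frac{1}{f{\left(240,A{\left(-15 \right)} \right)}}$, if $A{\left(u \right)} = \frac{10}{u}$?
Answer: $\frac{3}{65} \approx 0.046154$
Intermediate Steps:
$v = 21$
$f{\left(H,R \right)} = 21 - R$
$\frac{1}{f{\left(240,A{\left(-15 \right)} \right)}} = \frac{1}{21 - \frac{10}{-15}} = \frac{1}{21 - 10 \left(- \frac{1}{15}\right)} = \frac{1}{21 - - \frac{2}{3}} = \frac{1}{21 + \frac{2}{3}} = \frac{1}{\frac{65}{3}} = \frac{3}{65}$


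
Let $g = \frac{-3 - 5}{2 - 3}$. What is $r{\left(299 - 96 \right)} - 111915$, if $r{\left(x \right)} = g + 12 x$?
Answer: $-109471$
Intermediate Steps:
$g = 8$ ($g = - \frac{8}{-1} = \left(-8\right) \left(-1\right) = 8$)
$r{\left(x \right)} = 8 + 12 x$
$r{\left(299 - 96 \right)} - 111915 = \left(8 + 12 \left(299 - 96\right)\right) - 111915 = \left(8 + 12 \cdot 203\right) - 111915 = \left(8 + 2436\right) - 111915 = 2444 - 111915 = -109471$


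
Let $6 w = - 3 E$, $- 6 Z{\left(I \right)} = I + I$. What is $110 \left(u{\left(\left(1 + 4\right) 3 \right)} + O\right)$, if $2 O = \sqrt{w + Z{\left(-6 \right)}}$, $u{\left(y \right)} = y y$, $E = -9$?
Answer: $24750 + \frac{55 \sqrt{26}}{2} \approx 24890.0$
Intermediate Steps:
$Z{\left(I \right)} = - \frac{I}{3}$ ($Z{\left(I \right)} = - \frac{I + I}{6} = - \frac{2 I}{6} = - \frac{I}{3}$)
$w = \frac{9}{2}$ ($w = \frac{\left(-3\right) \left(-9\right)}{6} = \frac{1}{6} \cdot 27 = \frac{9}{2} \approx 4.5$)
$u{\left(y \right)} = y^{2}$
$O = \frac{\sqrt{26}}{4}$ ($O = \frac{\sqrt{\frac{9}{2} - -2}}{2} = \frac{\sqrt{\frac{9}{2} + 2}}{2} = \frac{\sqrt{\frac{13}{2}}}{2} = \frac{\frac{1}{2} \sqrt{26}}{2} = \frac{\sqrt{26}}{4} \approx 1.2748$)
$110 \left(u{\left(\left(1 + 4\right) 3 \right)} + O\right) = 110 \left(\left(\left(1 + 4\right) 3\right)^{2} + \frac{\sqrt{26}}{4}\right) = 110 \left(\left(5 \cdot 3\right)^{2} + \frac{\sqrt{26}}{4}\right) = 110 \left(15^{2} + \frac{\sqrt{26}}{4}\right) = 110 \left(225 + \frac{\sqrt{26}}{4}\right) = 24750 + \frac{55 \sqrt{26}}{2}$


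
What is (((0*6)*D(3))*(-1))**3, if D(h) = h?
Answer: 0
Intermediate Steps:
(((0*6)*D(3))*(-1))**3 = (((0*6)*3)*(-1))**3 = ((0*3)*(-1))**3 = (0*(-1))**3 = 0**3 = 0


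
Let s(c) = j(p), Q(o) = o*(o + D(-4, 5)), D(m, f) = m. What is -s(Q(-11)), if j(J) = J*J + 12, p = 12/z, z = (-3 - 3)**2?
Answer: -109/9 ≈ -12.111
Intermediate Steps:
z = 36 (z = (-6)**2 = 36)
Q(o) = o*(-4 + o) (Q(o) = o*(o - 4) = o*(-4 + o))
p = 1/3 (p = 12/36 = 12*(1/36) = 1/3 ≈ 0.33333)
j(J) = 12 + J**2 (j(J) = J**2 + 12 = 12 + J**2)
s(c) = 109/9 (s(c) = 12 + (1/3)**2 = 12 + 1/9 = 109/9)
-s(Q(-11)) = -1*109/9 = -109/9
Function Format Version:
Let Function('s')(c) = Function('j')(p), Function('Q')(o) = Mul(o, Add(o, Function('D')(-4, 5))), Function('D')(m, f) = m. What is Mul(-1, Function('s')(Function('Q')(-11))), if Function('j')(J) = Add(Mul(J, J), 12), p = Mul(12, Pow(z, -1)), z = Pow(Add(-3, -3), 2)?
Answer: Rational(-109, 9) ≈ -12.111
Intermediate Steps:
z = 36 (z = Pow(-6, 2) = 36)
Function('Q')(o) = Mul(o, Add(-4, o)) (Function('Q')(o) = Mul(o, Add(o, -4)) = Mul(o, Add(-4, o)))
p = Rational(1, 3) (p = Mul(12, Pow(36, -1)) = Mul(12, Rational(1, 36)) = Rational(1, 3) ≈ 0.33333)
Function('j')(J) = Add(12, Pow(J, 2)) (Function('j')(J) = Add(Pow(J, 2), 12) = Add(12, Pow(J, 2)))
Function('s')(c) = Rational(109, 9) (Function('s')(c) = Add(12, Pow(Rational(1, 3), 2)) = Add(12, Rational(1, 9)) = Rational(109, 9))
Mul(-1, Function('s')(Function('Q')(-11))) = Mul(-1, Rational(109, 9)) = Rational(-109, 9)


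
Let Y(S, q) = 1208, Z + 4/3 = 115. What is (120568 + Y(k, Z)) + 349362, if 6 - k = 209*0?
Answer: 471138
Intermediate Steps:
Z = 341/3 (Z = -4/3 + 115 = 341/3 ≈ 113.67)
k = 6 (k = 6 - 209*0 = 6 - 1*0 = 6 + 0 = 6)
(120568 + Y(k, Z)) + 349362 = (120568 + 1208) + 349362 = 121776 + 349362 = 471138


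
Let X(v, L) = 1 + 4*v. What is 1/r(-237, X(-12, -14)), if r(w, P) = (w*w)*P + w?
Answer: -1/2640180 ≈ -3.7876e-7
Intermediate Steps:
r(w, P) = w + P*w**2 (r(w, P) = w**2*P + w = P*w**2 + w = w + P*w**2)
1/r(-237, X(-12, -14)) = 1/(-237*(1 + (1 + 4*(-12))*(-237))) = 1/(-237*(1 + (1 - 48)*(-237))) = 1/(-237*(1 - 47*(-237))) = 1/(-237*(1 + 11139)) = 1/(-237*11140) = 1/(-2640180) = -1/2640180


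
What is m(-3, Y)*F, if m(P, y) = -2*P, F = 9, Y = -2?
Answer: 54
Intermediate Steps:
m(-3, Y)*F = -2*(-3)*9 = 6*9 = 54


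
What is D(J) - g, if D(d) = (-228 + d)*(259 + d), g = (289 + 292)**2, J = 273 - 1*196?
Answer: -388297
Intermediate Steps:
J = 77 (J = 273 - 196 = 77)
g = 337561 (g = 581**2 = 337561)
D(J) - g = (-59052 + 77**2 + 31*77) - 1*337561 = (-59052 + 5929 + 2387) - 337561 = -50736 - 337561 = -388297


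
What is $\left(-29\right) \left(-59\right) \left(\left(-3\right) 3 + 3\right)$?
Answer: $-10266$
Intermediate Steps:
$\left(-29\right) \left(-59\right) \left(\left(-3\right) 3 + 3\right) = 1711 \left(-9 + 3\right) = 1711 \left(-6\right) = -10266$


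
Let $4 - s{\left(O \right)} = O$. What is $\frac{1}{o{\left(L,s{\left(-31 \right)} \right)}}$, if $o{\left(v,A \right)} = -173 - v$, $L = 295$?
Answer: $- \frac{1}{468} \approx -0.0021368$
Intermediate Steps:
$s{\left(O \right)} = 4 - O$
$\frac{1}{o{\left(L,s{\left(-31 \right)} \right)}} = \frac{1}{-173 - 295} = \frac{1}{-468} = - \frac{1}{468}$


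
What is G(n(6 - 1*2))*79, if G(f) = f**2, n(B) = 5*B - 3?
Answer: 22831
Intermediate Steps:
n(B) = -3 + 5*B
G(n(6 - 1*2))*79 = (-3 + 5*(6 - 1*2))**2*79 = (-3 + 5*(6 - 2))**2*79 = (-3 + 5*4)**2*79 = (-3 + 20)**2*79 = 17**2*79 = 289*79 = 22831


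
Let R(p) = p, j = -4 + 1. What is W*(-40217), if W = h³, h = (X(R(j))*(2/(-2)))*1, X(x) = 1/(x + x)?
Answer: -40217/216 ≈ -186.19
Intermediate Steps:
j = -3
X(x) = 1/(2*x)
h = ⅙ (h = (((½)/(-3))*(2/(-2)))*1 = (((½)*(-⅓))*(2*(-½)))*1 = -⅙*(-1)*1 = (⅙)*1 = ⅙ ≈ 0.16667)
W = 1/216 (W = (⅙)³ = 1/216 ≈ 0.0046296)
W*(-40217) = (1/216)*(-40217) = -40217/216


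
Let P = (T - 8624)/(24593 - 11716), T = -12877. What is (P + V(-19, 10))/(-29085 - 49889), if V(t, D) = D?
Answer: -107269/1016948198 ≈ -0.00010548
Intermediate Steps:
P = -21501/12877 (P = (-12877 - 8624)/(24593 - 11716) = -21501/12877 ≈ -1.6697)
(P + V(-19, 10))/(-29085 - 49889) = (-21501/12877 + 10)/(-29085 - 49889) = (107269/12877)/(-78974) = (107269/12877)*(-1/78974) = -107269/1016948198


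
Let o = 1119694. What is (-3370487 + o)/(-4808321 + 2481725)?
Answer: 2250793/2326596 ≈ 0.96742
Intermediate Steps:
(-3370487 + o)/(-4808321 + 2481725) = (-3370487 + 1119694)/(-4808321 + 2481725) = -2250793/(-2326596) = -2250793*(-1/2326596) = 2250793/2326596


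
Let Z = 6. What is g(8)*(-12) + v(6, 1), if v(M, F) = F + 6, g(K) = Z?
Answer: -65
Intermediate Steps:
g(K) = 6
v(M, F) = 6 + F
g(8)*(-12) + v(6, 1) = 6*(-12) + (6 + 1) = -72 + 7 = -65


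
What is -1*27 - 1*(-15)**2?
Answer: -252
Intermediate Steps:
-1*27 - 1*(-15)**2 = -27 - 1*225 = -27 - 225 = -252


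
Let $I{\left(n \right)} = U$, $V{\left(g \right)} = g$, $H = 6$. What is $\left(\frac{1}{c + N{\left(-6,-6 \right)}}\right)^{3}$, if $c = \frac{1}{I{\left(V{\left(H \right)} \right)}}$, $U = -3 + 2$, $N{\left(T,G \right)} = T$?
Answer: $- \frac{1}{343} \approx -0.0029155$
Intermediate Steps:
$U = -1$
$I{\left(n \right)} = -1$
$c = -1$ ($c = \frac{1}{-1} = -1$)
$\left(\frac{1}{c + N{\left(-6,-6 \right)}}\right)^{3} = \left(\frac{1}{-1 - 6}\right)^{3} = \left(\frac{1}{-7}\right)^{3} = \left(- \frac{1}{7}\right)^{3} = - \frac{1}{343}$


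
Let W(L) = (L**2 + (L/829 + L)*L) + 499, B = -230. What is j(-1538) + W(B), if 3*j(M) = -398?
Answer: 264194371/2487 ≈ 1.0623e+5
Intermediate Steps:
j(M) = -398/3 (j(M) = (1/3)*(-398) = -398/3)
W(L) = 499 + 1659*L**2/829 (W(L) = (L**2 + (L*(1/829) + L)*L) + 499 = (L**2 + (L/829 + L)*L) + 499 = (L**2 + (830*L/829)*L) + 499 = (L**2 + 830*L**2/829) + 499 = 1659*L**2/829 + 499 = 499 + 1659*L**2/829)
j(-1538) + W(B) = -398/3 + (499 + (1659/829)*(-230)**2) = -398/3 + (499 + (1659/829)*52900) = -398/3 + (499 + 87761100/829) = -398/3 + 88174771/829 = 264194371/2487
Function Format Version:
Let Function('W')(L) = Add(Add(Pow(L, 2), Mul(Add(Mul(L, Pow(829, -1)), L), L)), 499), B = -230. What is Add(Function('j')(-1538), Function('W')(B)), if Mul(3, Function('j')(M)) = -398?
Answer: Rational(264194371, 2487) ≈ 1.0623e+5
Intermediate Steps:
Function('j')(M) = Rational(-398, 3) (Function('j')(M) = Mul(Rational(1, 3), -398) = Rational(-398, 3))
Function('W')(L) = Add(499, Mul(Rational(1659, 829), Pow(L, 2))) (Function('W')(L) = Add(Add(Pow(L, 2), Mul(Add(Mul(L, Rational(1, 829)), L), L)), 499) = Add(Add(Pow(L, 2), Mul(Add(Mul(Rational(1, 829), L), L), L)), 499) = Add(Add(Pow(L, 2), Mul(Mul(Rational(830, 829), L), L)), 499) = Add(Add(Pow(L, 2), Mul(Rational(830, 829), Pow(L, 2))), 499) = Add(Mul(Rational(1659, 829), Pow(L, 2)), 499) = Add(499, Mul(Rational(1659, 829), Pow(L, 2))))
Add(Function('j')(-1538), Function('W')(B)) = Add(Rational(-398, 3), Add(499, Mul(Rational(1659, 829), Pow(-230, 2)))) = Add(Rational(-398, 3), Add(499, Mul(Rational(1659, 829), 52900))) = Add(Rational(-398, 3), Add(499, Rational(87761100, 829))) = Add(Rational(-398, 3), Rational(88174771, 829)) = Rational(264194371, 2487)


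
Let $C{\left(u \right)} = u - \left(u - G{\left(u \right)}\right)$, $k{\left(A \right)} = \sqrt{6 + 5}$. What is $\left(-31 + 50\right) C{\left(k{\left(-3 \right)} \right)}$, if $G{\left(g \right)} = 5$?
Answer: $95$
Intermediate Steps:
$k{\left(A \right)} = \sqrt{11}$
$C{\left(u \right)} = 5$ ($C{\left(u \right)} = u - \left(-5 + u\right) = 5$)
$\left(-31 + 50\right) C{\left(k{\left(-3 \right)} \right)} = \left(-31 + 50\right) 5 = 19 \cdot 5 = 95$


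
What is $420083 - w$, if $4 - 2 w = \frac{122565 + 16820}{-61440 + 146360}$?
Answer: $\frac{14269339285}{33968} \approx 4.2008 \cdot 10^{5}$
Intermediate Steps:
$w = \frac{40059}{33968}$ ($w = 2 - \frac{\left(122565 + 16820\right) \frac{1}{-61440 + 146360}}{2} = 2 - \frac{139385 \cdot \frac{1}{84920}}{2} = 2 - \frac{27877}{33968} = \frac{40059}{33968} \approx 1.1793$)
$420083 - w = 420083 - \frac{40059}{33968} = \frac{14269339285}{33968}$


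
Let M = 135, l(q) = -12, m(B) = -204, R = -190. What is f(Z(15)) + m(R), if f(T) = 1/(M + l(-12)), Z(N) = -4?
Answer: -25091/123 ≈ -203.99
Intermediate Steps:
f(T) = 1/123 (f(T) = 1/(135 - 12) = 1/123)
f(Z(15)) + m(R) = 1/123 - 204 = -25091/123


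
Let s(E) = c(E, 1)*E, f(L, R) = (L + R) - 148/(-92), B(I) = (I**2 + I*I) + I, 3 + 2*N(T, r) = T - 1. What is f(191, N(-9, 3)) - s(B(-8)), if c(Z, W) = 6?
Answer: -24559/46 ≈ -533.89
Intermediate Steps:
N(T, r) = -2 + T/2 (N(T, r) = -3/2 + (T - 1)/2 = -3/2 + (-1 + T)/2 = -3/2 + (-1/2 + T/2) = -2 + T/2)
B(I) = I + 2*I**2 (B(I) = (I**2 + I**2) + I = 2*I**2 + I = I + 2*I**2)
f(L, R) = 37/23 + L + R (f(L, R) = (L + R) - 148*(-1/92) = (L + R) + 37/23 = 37/23 + L + R)
s(E) = 6*E
f(191, N(-9, 3)) - s(B(-8)) = (37/23 + 191 + (-2 + (1/2)*(-9))) - 6*(-8*(1 + 2*(-8))) = (37/23 + 191 + (-2 - 9/2)) - 6*(-8*(1 - 16)) = (37/23 + 191 - 13/2) - 6*(-8*(-15)) = 8561/46 - 6*120 = 8561/46 - 1*720 = 8561/46 - 720 = -24559/46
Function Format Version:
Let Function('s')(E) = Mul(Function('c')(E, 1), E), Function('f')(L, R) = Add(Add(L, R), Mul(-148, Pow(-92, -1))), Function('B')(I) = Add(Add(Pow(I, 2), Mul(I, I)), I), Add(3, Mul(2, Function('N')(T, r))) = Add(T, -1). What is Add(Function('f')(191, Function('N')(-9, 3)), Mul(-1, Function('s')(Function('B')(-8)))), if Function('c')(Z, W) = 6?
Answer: Rational(-24559, 46) ≈ -533.89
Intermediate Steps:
Function('N')(T, r) = Add(-2, Mul(Rational(1, 2), T)) (Function('N')(T, r) = Add(Rational(-3, 2), Mul(Rational(1, 2), Add(T, -1))) = Add(Rational(-3, 2), Mul(Rational(1, 2), Add(-1, T))) = Add(Rational(-3, 2), Add(Rational(-1, 2), Mul(Rational(1, 2), T))) = Add(-2, Mul(Rational(1, 2), T)))
Function('B')(I) = Add(I, Mul(2, Pow(I, 2))) (Function('B')(I) = Add(Add(Pow(I, 2), Pow(I, 2)), I) = Add(Mul(2, Pow(I, 2)), I) = Add(I, Mul(2, Pow(I, 2))))
Function('f')(L, R) = Add(Rational(37, 23), L, R) (Function('f')(L, R) = Add(Add(L, R), Mul(-148, Rational(-1, 92))) = Add(Add(L, R), Rational(37, 23)) = Add(Rational(37, 23), L, R))
Function('s')(E) = Mul(6, E)
Add(Function('f')(191, Function('N')(-9, 3)), Mul(-1, Function('s')(Function('B')(-8)))) = Add(Add(Rational(37, 23), 191, Add(-2, Mul(Rational(1, 2), -9))), Mul(-1, Mul(6, Mul(-8, Add(1, Mul(2, -8)))))) = Add(Add(Rational(37, 23), 191, Add(-2, Rational(-9, 2))), Mul(-1, Mul(6, Mul(-8, Add(1, -16))))) = Add(Add(Rational(37, 23), 191, Rational(-13, 2)), Mul(-1, Mul(6, Mul(-8, -15)))) = Add(Rational(8561, 46), Mul(-1, Mul(6, 120))) = Add(Rational(8561, 46), Mul(-1, 720)) = Add(Rational(8561, 46), -720) = Rational(-24559, 46)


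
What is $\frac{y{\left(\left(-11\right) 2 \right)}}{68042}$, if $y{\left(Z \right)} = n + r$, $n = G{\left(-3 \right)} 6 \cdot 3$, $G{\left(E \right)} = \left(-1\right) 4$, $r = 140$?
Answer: $\frac{34}{34021} \approx 0.00099938$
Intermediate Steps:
$G{\left(E \right)} = -4$
$n = -72$ ($n = - 4 \cdot 6 \cdot 3 = \left(-4\right) 18 = -72$)
$y{\left(Z \right)} = 68$ ($y{\left(Z \right)} = -72 + 140 = 68$)
$\frac{y{\left(\left(-11\right) 2 \right)}}{68042} = \frac{68}{68042} = 68 \cdot \frac{1}{68042} = \frac{34}{34021}$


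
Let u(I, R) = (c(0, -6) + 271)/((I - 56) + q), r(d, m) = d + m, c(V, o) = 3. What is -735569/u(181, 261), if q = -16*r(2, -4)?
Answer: -115484333/274 ≈ -4.2148e+5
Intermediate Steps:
q = 32 (q = -16*(2 - 4) = -16*(-2) = 32)
u(I, R) = 274/(-24 + I) (u(I, R) = (3 + 271)/((I - 56) + 32) = 274/((-56 + I) + 32) = 274/(-24 + I))
-735569/u(181, 261) = -735569/(274/(-24 + 181)) = -735569/(274/157) = -735569/(274*(1/157)) = -735569/274/157 = -735569*157/274 = -115484333/274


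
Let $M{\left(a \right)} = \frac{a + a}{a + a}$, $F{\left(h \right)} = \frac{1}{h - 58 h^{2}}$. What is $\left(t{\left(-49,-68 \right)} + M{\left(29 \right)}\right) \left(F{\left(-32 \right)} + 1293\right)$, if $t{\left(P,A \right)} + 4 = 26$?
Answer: $\frac{1767210313}{59424} \approx 29739.0$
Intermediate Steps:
$t{\left(P,A \right)} = 22$ ($t{\left(P,A \right)} = -4 + 26 = 22$)
$M{\left(a \right)} = 1$ ($M{\left(a \right)} = \frac{2 a}{2 a} = 2 a \frac{1}{2 a} = 1$)
$\left(t{\left(-49,-68 \right)} + M{\left(29 \right)}\right) \left(F{\left(-32 \right)} + 1293\right) = \left(22 + 1\right) \left(- \frac{1}{\left(-32\right) \left(-1 + 58 \left(-32\right)\right)} + 1293\right) = 23 \left(\left(-1\right) \left(- \frac{1}{32}\right) \frac{1}{-1 - 1856} + 1293\right) = 23 \left(\left(-1\right) \left(- \frac{1}{32}\right) \frac{1}{-1857} + 1293\right) = 23 \left(\left(-1\right) \left(- \frac{1}{32}\right) \left(- \frac{1}{1857}\right) + 1293\right) = 23 \left(- \frac{1}{59424} + 1293\right) = 23 \cdot \frac{76835231}{59424} = \frac{1767210313}{59424}$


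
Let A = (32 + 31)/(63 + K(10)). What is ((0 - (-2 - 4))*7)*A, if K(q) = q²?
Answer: 2646/163 ≈ 16.233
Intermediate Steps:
A = 63/163 (A = (32 + 31)/(63 + 10²) = 63/(63 + 100) = 63/163 ≈ 0.38650)
((0 - (-2 - 4))*7)*A = ((0 - (-2 - 4))*7)*(63/163) = ((0 - 1*(-6))*7)*(63/163) = ((0 + 6)*7)*(63/163) = (6*7)*(63/163) = 42*(63/163) = 2646/163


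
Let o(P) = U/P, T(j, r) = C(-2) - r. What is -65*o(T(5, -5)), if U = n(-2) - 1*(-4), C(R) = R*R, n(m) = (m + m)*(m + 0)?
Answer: -260/3 ≈ -86.667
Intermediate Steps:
n(m) = 2*m² (n(m) = (2*m)*m = 2*m²)
C(R) = R²
T(j, r) = 4 - r (T(j, r) = (-2)² - r = 4 - r)
U = 12 (U = 2*(-2)² - 1*(-4) = 2*4 + 4 = 8 + 4 = 12)
o(P) = 12/P
-65*o(T(5, -5)) = -780/(4 - 1*(-5)) = -780/(4 + 5) = -780/9 = -65*4/3 = -260/3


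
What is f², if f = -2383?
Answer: 5678689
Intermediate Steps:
f² = (-2383)² = 5678689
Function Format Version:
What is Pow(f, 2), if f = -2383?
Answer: 5678689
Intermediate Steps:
Pow(f, 2) = Pow(-2383, 2) = 5678689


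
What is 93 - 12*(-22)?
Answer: 357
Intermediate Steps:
93 - 12*(-22) = 93 + 264 = 357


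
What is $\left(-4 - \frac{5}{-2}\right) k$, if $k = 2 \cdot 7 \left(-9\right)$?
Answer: $189$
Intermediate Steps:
$k = -126$ ($k = 14 \left(-9\right) = -126$)
$\left(-4 - \frac{5}{-2}\right) k = \left(-4 - \frac{5}{-2}\right) \left(-126\right) = \left(-4 - - \frac{5}{2}\right) \left(-126\right) = \left(-4 + \frac{5}{2}\right) \left(-126\right) = \left(- \frac{3}{2}\right) \left(-126\right) = 189$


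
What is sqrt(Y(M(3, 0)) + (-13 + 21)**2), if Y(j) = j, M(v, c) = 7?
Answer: sqrt(71) ≈ 8.4261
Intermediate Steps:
sqrt(Y(M(3, 0)) + (-13 + 21)**2) = sqrt(7 + (-13 + 21)**2) = sqrt(7 + 8**2) = sqrt(7 + 64) = sqrt(71)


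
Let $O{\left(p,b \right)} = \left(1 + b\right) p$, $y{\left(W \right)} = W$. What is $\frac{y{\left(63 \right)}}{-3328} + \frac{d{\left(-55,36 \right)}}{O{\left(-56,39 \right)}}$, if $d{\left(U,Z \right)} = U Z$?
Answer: $\frac{20151}{23296} \approx 0.865$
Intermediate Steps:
$O{\left(p,b \right)} = p \left(1 + b\right)$
$\frac{y{\left(63 \right)}}{-3328} + \frac{d{\left(-55,36 \right)}}{O{\left(-56,39 \right)}} = \frac{63}{-3328} + \frac{\left(-55\right) 36}{\left(-56\right) \left(1 + 39\right)} = 63 \left(- \frac{1}{3328}\right) - \frac{1980}{\left(-56\right) 40} = - \frac{63}{3328} - \frac{1980}{-2240} = - \frac{63}{3328} - - \frac{99}{112} = - \frac{63}{3328} + \frac{99}{112} = \frac{20151}{23296}$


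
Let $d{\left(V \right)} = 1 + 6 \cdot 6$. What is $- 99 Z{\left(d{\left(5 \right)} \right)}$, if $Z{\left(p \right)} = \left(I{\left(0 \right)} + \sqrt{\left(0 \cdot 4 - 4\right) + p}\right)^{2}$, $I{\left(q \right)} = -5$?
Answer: $-5742 + 990 \sqrt{33} \approx -54.883$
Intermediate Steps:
$d{\left(V \right)} = 37$ ($d{\left(V \right)} = 1 + 36 = 37$)
$Z{\left(p \right)} = \left(-5 + \sqrt{-4 + p}\right)^{2}$ ($Z{\left(p \right)} = \left(-5 + \sqrt{\left(0 \cdot 4 - 4\right) + p}\right)^{2} = \left(-5 + \sqrt{\left(0 - 4\right) + p}\right)^{2} = \left(-5 + \sqrt{-4 + p}\right)^{2}$)
$- 99 Z{\left(d{\left(5 \right)} \right)} = - 99 \left(-5 + \sqrt{-4 + 37}\right)^{2} = - 99 \left(-5 + \sqrt{33}\right)^{2}$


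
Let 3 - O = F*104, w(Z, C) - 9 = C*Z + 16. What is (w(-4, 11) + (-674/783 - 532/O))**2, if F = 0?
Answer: 23840286409/613089 ≈ 38886.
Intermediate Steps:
w(Z, C) = 25 + C*Z (w(Z, C) = 9 + (C*Z + 16) = 9 + (16 + C*Z) = 25 + C*Z)
O = 3 (O = 3 - 0*104 = 3 - 1*0 = 3 + 0 = 3)
(w(-4, 11) + (-674/783 - 532/O))**2 = ((25 + 11*(-4)) + (-674/783 - 532/3))**2 = ((25 - 44) + (-674*1/783 - 532*1/3))**2 = (-19 + (-674/783 - 532/3))**2 = (-19 - 139526/783)**2 = (-154403/783)**2 = 23840286409/613089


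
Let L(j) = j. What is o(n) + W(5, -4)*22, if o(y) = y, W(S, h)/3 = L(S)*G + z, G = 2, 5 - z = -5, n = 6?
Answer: 1326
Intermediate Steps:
z = 10 (z = 5 - 1*(-5) = 5 + 5 = 10)
W(S, h) = 30 + 6*S (W(S, h) = 3*(S*2 + 10) = 3*(2*S + 10) = 3*(10 + 2*S) = 30 + 6*S)
o(n) + W(5, -4)*22 = 6 + (30 + 6*5)*22 = 6 + (30 + 30)*22 = 6 + 60*22 = 6 + 1320 = 1326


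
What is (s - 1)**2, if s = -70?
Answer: 5041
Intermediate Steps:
(s - 1)**2 = (-70 - 1)**2 = (-71)**2 = 5041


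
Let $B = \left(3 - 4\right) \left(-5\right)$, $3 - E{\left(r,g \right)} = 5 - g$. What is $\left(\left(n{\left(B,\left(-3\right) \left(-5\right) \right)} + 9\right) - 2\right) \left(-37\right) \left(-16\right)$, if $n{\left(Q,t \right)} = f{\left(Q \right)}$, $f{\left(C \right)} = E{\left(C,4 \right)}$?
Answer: $5328$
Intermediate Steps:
$E{\left(r,g \right)} = -2 + g$ ($E{\left(r,g \right)} = 3 - \left(5 - g\right) = 3 + \left(-5 + g\right) = -2 + g$)
$B = 5$ ($B = \left(-1\right) \left(-5\right) = 5$)
$f{\left(C \right)} = 2$ ($f{\left(C \right)} = -2 + 4 = 2$)
$n{\left(Q,t \right)} = 2$
$\left(\left(n{\left(B,\left(-3\right) \left(-5\right) \right)} + 9\right) - 2\right) \left(-37\right) \left(-16\right) = \left(\left(2 + 9\right) - 2\right) \left(-37\right) \left(-16\right) = \left(11 - 2\right) \left(-37\right) \left(-16\right) = 9 \left(-37\right) \left(-16\right) = \left(-333\right) \left(-16\right) = 5328$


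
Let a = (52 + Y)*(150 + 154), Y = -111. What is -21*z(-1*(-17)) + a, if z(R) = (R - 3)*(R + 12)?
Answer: -26462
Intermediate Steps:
z(R) = (-3 + R)*(12 + R)
a = -17936 (a = (52 - 111)*(150 + 154) = -59*304 = -17936)
-21*z(-1*(-17)) + a = -21*(-36 + (-1*(-17))**2 + 9*(-1*(-17))) - 17936 = -21*(-36 + 17**2 + 9*17) - 17936 = -21*(-36 + 289 + 153) - 17936 = -21*406 - 17936 = -8526 - 17936 = -26462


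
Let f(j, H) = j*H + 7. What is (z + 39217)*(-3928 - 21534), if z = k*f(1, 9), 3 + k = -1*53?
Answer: -975729302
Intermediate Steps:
f(j, H) = 7 + H*j (f(j, H) = H*j + 7 = 7 + H*j)
k = -56 (k = -3 - 1*53 = -3 - 53 = -56)
z = -896 (z = -56*(7 + 9*1) = -56*(7 + 9) = -56*16 = -896)
(z + 39217)*(-3928 - 21534) = (-896 + 39217)*(-3928 - 21534) = 38321*(-25462) = -975729302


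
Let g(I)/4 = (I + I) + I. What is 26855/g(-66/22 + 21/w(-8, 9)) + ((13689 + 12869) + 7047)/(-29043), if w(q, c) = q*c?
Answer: -1562554325/2294397 ≈ -681.03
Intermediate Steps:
w(q, c) = c*q
g(I) = 12*I (g(I) = 4*((I + I) + I) = 4*(2*I + I) = 4*(3*I) = 12*I)
26855/g(-66/22 + 21/w(-8, 9)) + ((13689 + 12869) + 7047)/(-29043) = 26855/((12*(-66/22 + 21/((9*(-8)))))) + ((13689 + 12869) + 7047)/(-29043) = 26855/((12*(-66*1/22 + 21/(-72)))) + (26558 + 7047)*(-1/29043) = 26855/((12*(-3 + 21*(-1/72)))) + 33605*(-1/29043) = 26855/((12*(-3 - 7/24))) - 33605/29043 = 26855/((12*(-79/24))) - 33605/29043 = 26855/(-79/2) - 33605/29043 = 26855*(-2/79) - 33605/29043 = -53710/79 - 33605/29043 = -1562554325/2294397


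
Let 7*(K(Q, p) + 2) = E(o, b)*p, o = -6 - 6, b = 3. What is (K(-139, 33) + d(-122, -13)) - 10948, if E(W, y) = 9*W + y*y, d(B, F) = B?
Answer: -80771/7 ≈ -11539.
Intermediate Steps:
o = -12
E(W, y) = y² + 9*W (E(W, y) = 9*W + y² = y² + 9*W)
K(Q, p) = -2 - 99*p/7 (K(Q, p) = -2 + ((3² + 9*(-12))*p)/7 = -2 + ((9 - 108)*p)/7 = -2 + (-99*p)/7 = -2 - 99*p/7)
(K(-139, 33) + d(-122, -13)) - 10948 = ((-2 - 99/7*33) - 122) - 10948 = ((-2 - 3267/7) - 122) - 10948 = (-3281/7 - 122) - 10948 = -4135/7 - 10948 = -80771/7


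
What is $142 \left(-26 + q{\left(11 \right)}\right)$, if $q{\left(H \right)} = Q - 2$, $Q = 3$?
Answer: $-3550$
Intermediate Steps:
$q{\left(H \right)} = 1$ ($q{\left(H \right)} = 3 - 2 = 1$)
$142 \left(-26 + q{\left(11 \right)}\right) = 142 \left(-26 + 1\right) = 142 \left(-25\right) = -3550$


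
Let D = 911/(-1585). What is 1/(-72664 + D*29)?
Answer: -1585/115198859 ≈ -1.3759e-5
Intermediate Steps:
D = -911/1585 (D = 911*(-1/1585) = -911/1585 ≈ -0.57476)
1/(-72664 + D*29) = 1/(-72664 - 911/1585*29) = 1/(-72664 - 26419/1585) = 1/(-115198859/1585) = -1585/115198859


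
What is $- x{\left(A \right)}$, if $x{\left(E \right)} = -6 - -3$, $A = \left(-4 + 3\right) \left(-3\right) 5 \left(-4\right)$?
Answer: $3$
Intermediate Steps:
$A = -60$ ($A = - \left(-15\right) \left(-4\right) = \left(-1\right) 60 = -60$)
$x{\left(E \right)} = -3$ ($x{\left(E \right)} = -6 + 3 = -3$)
$- x{\left(A \right)} = \left(-1\right) \left(-3\right) = 3$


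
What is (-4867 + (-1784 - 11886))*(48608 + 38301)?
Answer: -1611032133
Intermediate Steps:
(-4867 + (-1784 - 11886))*(48608 + 38301) = (-4867 - 13670)*86909 = -18537*86909 = -1611032133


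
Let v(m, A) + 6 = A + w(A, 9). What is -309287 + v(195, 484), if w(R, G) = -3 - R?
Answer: -309296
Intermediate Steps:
v(m, A) = -9 (v(m, A) = -6 + (A + (-3 - A)) = -6 - 3 = -9)
-309287 + v(195, 484) = -309287 - 9 = -309296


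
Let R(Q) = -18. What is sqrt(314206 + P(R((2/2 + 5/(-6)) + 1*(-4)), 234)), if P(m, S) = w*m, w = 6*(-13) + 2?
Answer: sqrt(315574) ≈ 561.76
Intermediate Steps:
w = -76 (w = -78 + 2 = -76)
P(m, S) = -76*m
sqrt(314206 + P(R((2/2 + 5/(-6)) + 1*(-4)), 234)) = sqrt(314206 - 76*(-18)) = sqrt(314206 + 1368) = sqrt(315574)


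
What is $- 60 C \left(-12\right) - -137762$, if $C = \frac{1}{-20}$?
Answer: $137726$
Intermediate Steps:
$C = - \frac{1}{20} \approx -0.05$
$- 60 C \left(-12\right) - -137762 = \left(-60\right) \left(- \frac{1}{20}\right) \left(-12\right) - -137762 = 3 \left(-12\right) + 137762 = -36 + 137762 = 137726$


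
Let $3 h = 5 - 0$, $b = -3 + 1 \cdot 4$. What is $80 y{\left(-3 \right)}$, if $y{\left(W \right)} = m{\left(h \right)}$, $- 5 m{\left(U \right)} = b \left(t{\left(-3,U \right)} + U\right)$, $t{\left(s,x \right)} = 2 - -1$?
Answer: $- \frac{224}{3} \approx -74.667$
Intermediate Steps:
$b = 1$ ($b = -3 + 4 = 1$)
$h = \frac{5}{3}$ ($h = \frac{5 - 0}{3} = \frac{5 + 0}{3} = \frac{1}{3} \cdot 5 = \frac{5}{3} \approx 1.6667$)
$t{\left(s,x \right)} = 3$ ($t{\left(s,x \right)} = 2 + 1 = 3$)
$m{\left(U \right)} = - \frac{3}{5} - \frac{U}{5}$ ($m{\left(U \right)} = - \frac{1 \left(3 + U\right)}{5} = - \frac{3 + U}{5} = - \frac{3}{5} - \frac{U}{5}$)
$y{\left(W \right)} = - \frac{14}{15}$ ($y{\left(W \right)} = - \frac{3}{5} - \frac{1}{3} = - \frac{14}{15}$)
$80 y{\left(-3 \right)} = 80 \left(- \frac{14}{15}\right) = - \frac{224}{3}$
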